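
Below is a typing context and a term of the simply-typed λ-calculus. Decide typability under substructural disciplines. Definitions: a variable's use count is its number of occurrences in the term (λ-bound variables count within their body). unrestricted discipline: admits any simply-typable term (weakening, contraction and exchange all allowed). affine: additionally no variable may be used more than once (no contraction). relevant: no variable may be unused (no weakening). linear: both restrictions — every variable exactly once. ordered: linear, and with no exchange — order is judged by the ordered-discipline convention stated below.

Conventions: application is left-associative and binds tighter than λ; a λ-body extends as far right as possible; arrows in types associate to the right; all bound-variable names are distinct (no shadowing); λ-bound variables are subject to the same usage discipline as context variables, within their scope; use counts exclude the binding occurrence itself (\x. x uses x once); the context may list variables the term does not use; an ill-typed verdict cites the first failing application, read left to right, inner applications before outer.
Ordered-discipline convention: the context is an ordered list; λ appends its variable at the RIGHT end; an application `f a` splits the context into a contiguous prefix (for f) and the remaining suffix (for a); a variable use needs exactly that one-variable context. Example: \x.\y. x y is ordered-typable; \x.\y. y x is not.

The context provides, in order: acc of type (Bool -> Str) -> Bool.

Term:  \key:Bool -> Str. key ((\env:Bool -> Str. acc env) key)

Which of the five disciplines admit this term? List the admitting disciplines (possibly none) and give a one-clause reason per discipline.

admitted by: relevant, unrestricted
usage: acc: 1, key (bound): 2, env (bound): 1
left-to-right use order: key, acc, env, key
typing: ✓ — (Bool -> Str) -> Str
ordered ✗ (uses contraction: key ×2)
linear ✗ (uses contraction: key ×2)
affine ✗ (uses contraction: key ×2)
relevant ✓ (every one of acc, key, env appears)
unrestricted ✓ (well-typed at (Bool -> Str) -> Str; no restrictions here)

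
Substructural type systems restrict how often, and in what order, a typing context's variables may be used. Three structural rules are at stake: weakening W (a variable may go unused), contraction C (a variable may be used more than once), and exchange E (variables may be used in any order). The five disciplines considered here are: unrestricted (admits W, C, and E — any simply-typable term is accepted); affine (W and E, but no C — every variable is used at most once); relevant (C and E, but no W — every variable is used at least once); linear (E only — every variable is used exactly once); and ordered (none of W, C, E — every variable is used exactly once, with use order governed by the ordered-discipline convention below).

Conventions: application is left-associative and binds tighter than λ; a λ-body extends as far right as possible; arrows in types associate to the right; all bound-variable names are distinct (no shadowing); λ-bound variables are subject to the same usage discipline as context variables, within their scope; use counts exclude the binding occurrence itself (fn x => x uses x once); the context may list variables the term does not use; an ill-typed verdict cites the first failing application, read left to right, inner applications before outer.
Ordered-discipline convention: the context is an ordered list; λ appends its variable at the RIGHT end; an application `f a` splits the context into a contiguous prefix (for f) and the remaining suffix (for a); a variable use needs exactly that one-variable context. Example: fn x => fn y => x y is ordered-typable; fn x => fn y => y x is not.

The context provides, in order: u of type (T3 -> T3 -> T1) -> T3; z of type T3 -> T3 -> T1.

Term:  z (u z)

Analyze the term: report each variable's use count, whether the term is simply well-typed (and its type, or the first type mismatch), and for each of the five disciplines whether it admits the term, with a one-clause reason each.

use counts: u: 1; z: 2
uses in reading order: z, u, z
typing: ✓ — T3 -> T1
ordered ✗ (uses contraction: z ×2)
linear ✗ (uses contraction: z ×2)
affine ✗ (uses contraction: z ×2)
relevant ✓ (at least one use each (u, z))
unrestricted ✓ (well-typed at T3 -> T1; no restrictions here)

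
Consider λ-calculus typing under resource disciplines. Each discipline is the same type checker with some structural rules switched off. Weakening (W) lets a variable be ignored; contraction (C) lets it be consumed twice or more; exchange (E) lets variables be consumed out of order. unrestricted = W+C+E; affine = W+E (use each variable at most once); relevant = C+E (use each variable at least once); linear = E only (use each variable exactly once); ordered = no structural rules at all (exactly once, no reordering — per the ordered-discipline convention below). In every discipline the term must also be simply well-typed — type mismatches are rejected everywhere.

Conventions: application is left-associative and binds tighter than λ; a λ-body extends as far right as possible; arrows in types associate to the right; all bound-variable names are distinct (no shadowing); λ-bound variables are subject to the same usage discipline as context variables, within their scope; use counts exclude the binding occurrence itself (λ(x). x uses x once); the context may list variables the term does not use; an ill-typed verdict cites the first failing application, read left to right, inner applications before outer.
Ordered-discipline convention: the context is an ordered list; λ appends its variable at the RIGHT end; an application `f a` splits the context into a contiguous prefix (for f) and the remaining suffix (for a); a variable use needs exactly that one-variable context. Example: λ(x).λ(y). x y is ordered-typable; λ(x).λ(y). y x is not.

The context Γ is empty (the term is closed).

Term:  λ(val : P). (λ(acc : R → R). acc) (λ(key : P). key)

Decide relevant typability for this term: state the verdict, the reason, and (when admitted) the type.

no — a type mismatch blocks all five
use counts: val (λ-bound): 0; acc (λ-bound): 1; key (λ-bound): 1
order of uses: acc, key
typing: ill-typed: a function awaiting R → R gets P → P
across the five disciplines: ordered ✗, linear ✗, affine ✗, relevant ✗, unrestricted ✗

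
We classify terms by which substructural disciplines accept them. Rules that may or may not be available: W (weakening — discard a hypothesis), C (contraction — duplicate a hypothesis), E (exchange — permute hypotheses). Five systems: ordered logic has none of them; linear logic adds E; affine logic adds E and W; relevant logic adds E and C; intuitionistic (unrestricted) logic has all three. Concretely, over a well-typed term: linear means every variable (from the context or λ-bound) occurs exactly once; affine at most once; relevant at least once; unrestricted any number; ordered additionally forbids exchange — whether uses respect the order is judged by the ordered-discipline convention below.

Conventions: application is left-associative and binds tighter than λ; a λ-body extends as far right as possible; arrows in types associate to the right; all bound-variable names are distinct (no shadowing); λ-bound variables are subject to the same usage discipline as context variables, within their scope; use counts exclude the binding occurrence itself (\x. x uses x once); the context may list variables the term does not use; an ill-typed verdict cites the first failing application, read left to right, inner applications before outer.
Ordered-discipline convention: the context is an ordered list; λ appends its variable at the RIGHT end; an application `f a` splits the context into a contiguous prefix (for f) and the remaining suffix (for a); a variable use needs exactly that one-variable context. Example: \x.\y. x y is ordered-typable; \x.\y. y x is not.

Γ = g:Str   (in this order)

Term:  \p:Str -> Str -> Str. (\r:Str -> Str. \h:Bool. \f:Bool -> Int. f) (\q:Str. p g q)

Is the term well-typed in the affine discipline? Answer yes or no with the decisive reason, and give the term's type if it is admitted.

yes — no duplicate uses among g, p, r, h, f, q; term : (Str -> Str -> Str) -> Bool -> (Bool -> Int) -> Bool -> Int
variable uses: g: 1, p (bound): 1, r (bound): 0, h (bound): 0, f (bound): 1, q (bound): 1
uses in reading order: f, p, g, q
typing: well-typed at (Str -> Str -> Str) -> Bool -> (Bool -> Int) -> Bool -> Int
across the five disciplines: ordered ✗; linear ✗; affine ✓; relevant ✗; unrestricted ✓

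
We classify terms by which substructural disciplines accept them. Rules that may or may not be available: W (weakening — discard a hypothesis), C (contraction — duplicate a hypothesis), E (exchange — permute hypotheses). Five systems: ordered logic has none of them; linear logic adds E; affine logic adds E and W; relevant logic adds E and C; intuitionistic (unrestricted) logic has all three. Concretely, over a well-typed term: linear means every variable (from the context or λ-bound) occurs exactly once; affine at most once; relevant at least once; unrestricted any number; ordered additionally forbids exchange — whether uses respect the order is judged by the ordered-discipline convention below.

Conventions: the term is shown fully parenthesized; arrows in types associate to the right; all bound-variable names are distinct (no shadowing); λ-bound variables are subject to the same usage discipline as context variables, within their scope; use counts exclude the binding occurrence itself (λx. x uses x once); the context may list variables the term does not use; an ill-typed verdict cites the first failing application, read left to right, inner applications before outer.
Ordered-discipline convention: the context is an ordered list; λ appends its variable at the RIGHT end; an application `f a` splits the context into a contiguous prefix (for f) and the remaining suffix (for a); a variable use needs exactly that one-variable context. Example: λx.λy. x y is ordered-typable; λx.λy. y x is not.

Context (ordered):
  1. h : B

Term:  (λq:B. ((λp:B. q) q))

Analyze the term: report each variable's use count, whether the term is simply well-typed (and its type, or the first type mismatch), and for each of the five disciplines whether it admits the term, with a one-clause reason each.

variable uses: h=0; q (λ-bound)=2; p (λ-bound)=0
use order (left to right): q, q
typing: well-typed at B → B
ordered ✗ (uses contraction: q ×2; needs weakening: h, p unused)
linear ✗ (uses contraction: q ×2; needs weakening: h, p unused)
affine ✗ (uses contraction: q ×2)
relevant ✗ (needs weakening: h, p unused)
unrestricted ✓ (type-checks (B → B) and nothing is barred)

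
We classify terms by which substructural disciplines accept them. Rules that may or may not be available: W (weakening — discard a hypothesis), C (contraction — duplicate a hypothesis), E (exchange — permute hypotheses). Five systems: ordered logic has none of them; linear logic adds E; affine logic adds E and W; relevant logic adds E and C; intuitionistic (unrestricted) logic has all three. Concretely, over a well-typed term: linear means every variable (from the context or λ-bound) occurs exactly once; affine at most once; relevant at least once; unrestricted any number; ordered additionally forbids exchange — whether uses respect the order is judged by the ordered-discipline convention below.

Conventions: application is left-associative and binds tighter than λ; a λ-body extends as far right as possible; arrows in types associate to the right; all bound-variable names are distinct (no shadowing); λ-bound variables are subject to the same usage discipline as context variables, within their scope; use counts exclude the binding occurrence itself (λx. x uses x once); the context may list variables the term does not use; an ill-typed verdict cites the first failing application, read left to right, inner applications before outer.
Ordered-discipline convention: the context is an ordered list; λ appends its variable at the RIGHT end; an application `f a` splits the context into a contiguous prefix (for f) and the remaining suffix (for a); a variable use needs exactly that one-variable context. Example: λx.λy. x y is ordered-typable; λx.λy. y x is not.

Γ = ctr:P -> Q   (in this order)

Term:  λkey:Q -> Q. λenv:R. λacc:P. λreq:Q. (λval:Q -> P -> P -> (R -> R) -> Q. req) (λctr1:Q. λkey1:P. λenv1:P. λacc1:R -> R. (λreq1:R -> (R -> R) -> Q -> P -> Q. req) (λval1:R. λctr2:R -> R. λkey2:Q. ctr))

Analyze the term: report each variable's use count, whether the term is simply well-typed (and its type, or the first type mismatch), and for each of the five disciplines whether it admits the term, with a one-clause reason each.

variable uses: ctr ×1, key [bound] ×0, env [bound] ×0, acc [bound] ×0, req [bound] ×2, val [bound] ×0, ctr1 [bound] ×0, key1 [bound] ×0, env1 [bound] ×0, acc1 [bound] ×0, req1 [bound] ×0, val1 [bound] ×0, ctr2 [bound] ×0, key2 [bound] ×0
use order (left to right): req, req, ctr
typing: the term checks, with type (Q -> Q) -> R -> P -> Q -> Q
ordered: ✗, needs contraction — req ×2; unused: key, env, acc, val, ctr1, key1, env1, acc1, req1, val1, ctr2, key2 — weakening required
linear: ✗, needs contraction — req ×2; unused: key, env, acc, val, ctr1, key1, env1, acc1, req1, val1, ctr2, key2 — weakening required
affine: ✗, needs contraction — req ×2
relevant: ✗, unused: key, env, acc, val, ctr1, key1, env1, acc1, req1, val1, ctr2, key2 — weakening required
unrestricted: ✓, typability at (Q -> Q) -> R -> P -> Q -> Q is all that's needed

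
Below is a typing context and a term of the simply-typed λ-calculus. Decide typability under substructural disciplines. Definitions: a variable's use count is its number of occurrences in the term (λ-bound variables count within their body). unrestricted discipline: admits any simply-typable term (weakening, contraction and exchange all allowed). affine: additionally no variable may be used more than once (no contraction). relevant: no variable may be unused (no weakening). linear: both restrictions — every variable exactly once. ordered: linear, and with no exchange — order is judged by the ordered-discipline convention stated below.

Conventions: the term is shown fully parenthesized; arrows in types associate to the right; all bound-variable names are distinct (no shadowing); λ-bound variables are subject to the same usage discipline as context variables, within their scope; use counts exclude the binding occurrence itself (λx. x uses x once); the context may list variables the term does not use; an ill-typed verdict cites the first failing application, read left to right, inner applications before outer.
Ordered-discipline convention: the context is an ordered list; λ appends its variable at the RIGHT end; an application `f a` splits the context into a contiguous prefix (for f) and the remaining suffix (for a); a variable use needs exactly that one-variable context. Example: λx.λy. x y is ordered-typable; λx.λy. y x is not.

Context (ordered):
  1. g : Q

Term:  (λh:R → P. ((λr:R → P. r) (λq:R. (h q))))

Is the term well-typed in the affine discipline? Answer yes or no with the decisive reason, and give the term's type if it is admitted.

yes — none of g, h, r, q used more than once; term : (R → P) → R → P
use counts: g=0, h (bound)=1, r (bound)=1, q (bound)=1
order of uses: r, h, q
typing: ✓ — (R → P) → R → P
per-discipline verdicts: ordered ✗; linear ✗; affine ✓; relevant ✗; unrestricted ✓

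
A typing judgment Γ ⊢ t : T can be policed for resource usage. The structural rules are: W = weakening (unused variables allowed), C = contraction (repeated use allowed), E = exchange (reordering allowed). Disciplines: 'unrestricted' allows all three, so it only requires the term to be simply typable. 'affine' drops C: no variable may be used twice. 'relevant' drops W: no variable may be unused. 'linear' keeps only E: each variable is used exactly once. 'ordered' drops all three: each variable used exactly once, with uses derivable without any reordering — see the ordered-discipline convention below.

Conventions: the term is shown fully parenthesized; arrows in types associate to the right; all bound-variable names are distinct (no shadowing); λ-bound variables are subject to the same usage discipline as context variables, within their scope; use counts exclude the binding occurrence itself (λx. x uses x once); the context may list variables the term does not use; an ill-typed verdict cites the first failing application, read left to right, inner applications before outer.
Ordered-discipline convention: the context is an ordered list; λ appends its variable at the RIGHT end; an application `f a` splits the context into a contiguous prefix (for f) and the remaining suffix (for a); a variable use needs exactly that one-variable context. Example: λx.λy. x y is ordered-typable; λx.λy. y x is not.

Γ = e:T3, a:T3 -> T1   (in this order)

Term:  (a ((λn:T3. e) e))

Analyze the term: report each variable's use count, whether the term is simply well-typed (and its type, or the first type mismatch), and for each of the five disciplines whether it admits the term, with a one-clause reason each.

usage: e: 2, a: 1, n (λ-bound): 0
use order (left to right): a, e, e
typing: well-typed at T1
ordered ✗ (uses contraction: e ×2; unused: n — weakening required)
linear ✗ (uses contraction: e ×2; unused: n — weakening required)
affine ✗ (uses contraction: e ×2)
relevant ✗ (unused: n — weakening required)
unrestricted ✓ (well-typed at T1; no restrictions here)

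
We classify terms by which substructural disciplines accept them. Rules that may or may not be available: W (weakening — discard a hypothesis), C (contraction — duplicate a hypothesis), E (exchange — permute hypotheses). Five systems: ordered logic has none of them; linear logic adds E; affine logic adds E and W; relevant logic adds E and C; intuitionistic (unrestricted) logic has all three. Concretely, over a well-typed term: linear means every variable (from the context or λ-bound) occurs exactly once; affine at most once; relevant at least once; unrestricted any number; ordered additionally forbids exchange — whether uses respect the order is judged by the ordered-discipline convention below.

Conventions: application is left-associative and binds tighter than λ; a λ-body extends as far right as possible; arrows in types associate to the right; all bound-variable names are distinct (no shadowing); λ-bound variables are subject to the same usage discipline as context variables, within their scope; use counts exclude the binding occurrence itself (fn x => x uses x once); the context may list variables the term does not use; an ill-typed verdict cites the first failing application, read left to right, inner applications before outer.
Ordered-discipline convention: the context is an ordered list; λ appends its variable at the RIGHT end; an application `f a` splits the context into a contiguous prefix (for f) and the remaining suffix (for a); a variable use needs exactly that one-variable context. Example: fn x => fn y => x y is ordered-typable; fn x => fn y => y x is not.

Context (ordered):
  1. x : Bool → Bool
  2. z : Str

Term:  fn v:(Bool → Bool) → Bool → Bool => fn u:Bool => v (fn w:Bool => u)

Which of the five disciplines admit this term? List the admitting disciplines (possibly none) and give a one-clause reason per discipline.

admitting disciplines: affine, unrestricted
counts: x ×0; z ×0; v (bound) ×1; u (bound) ×1; w (bound) ×0
left-to-right use order: v, u
typing: well-typed — term : ((Bool → Bool) → Bool → Bool) → Bool → Bool → Bool
ordered ✗ (x, z, w never used (weakening))
linear ✗ (x, z, w never used (weakening))
affine ✓ (x, z, v, u, w: no repeats, contraction unneeded)
relevant ✗ (x, z, w never used (weakening))
unrestricted ✓ (simply typable at ((Bool → Bool) → Bool → Bool) → Bool → Bool → Bool; W, C, E all held)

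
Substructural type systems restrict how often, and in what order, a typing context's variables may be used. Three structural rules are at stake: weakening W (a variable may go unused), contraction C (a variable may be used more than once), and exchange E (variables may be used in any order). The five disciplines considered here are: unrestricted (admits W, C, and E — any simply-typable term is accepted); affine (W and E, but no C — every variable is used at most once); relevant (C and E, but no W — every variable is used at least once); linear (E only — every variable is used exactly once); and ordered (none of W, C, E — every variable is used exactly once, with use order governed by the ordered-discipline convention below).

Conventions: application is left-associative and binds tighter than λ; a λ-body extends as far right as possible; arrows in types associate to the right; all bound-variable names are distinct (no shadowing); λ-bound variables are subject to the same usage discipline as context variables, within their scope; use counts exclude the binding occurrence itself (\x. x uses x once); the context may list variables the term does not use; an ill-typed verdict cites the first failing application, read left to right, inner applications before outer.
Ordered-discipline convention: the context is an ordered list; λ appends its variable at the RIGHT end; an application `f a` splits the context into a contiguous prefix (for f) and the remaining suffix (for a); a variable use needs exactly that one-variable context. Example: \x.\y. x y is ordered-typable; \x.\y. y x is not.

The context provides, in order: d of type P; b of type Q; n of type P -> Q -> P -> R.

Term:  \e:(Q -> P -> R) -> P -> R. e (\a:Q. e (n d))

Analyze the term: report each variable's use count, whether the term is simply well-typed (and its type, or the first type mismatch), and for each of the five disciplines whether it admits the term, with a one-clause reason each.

usage: d: 1×, b: 0×, n: 1×, e (bound): 2×, a (bound): 0×
uses in reading order: e, e, n, d
typing: ✓ — ((Q -> P -> R) -> P -> R) -> P -> R
ordered: ✗, e ×2 used more than once (contraction); b, a left unused
linear: ✗, e ×2 used more than once (contraction); b, a left unused
affine: ✗, e ×2 used more than once (contraction)
relevant: ✗, b, a left unused
unrestricted: ✓, well-typed at ((Q -> P -> R) -> P -> R) -> P -> R; no restrictions here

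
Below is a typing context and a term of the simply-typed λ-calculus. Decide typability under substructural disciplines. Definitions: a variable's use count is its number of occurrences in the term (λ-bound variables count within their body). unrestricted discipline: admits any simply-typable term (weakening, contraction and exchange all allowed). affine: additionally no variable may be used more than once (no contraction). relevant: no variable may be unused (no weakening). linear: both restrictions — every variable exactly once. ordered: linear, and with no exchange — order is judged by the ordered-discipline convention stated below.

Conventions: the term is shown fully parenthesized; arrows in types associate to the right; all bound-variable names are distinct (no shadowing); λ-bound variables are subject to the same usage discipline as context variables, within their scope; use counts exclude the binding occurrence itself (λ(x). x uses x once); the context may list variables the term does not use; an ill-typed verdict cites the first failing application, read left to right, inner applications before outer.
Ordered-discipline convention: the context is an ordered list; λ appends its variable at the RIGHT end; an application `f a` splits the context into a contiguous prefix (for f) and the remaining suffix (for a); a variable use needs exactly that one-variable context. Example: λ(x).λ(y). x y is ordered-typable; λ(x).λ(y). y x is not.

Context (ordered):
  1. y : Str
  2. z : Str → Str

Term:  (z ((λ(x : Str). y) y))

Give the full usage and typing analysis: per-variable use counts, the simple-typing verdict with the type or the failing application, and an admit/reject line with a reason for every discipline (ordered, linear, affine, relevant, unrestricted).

counts: y=2, z=1, x (λ-bound)=0
order of uses: z, y, y
typing: well-typed at Str
ordered: ✗ — uses contraction: y ×2; needs weakening: x unused
linear: ✗ — uses contraction: y ×2; needs weakening: x unused
affine: ✗ — uses contraction: y ×2
relevant: ✗ — needs weakening: x unused
unrestricted: ✓ — well-typed at Str; no restrictions here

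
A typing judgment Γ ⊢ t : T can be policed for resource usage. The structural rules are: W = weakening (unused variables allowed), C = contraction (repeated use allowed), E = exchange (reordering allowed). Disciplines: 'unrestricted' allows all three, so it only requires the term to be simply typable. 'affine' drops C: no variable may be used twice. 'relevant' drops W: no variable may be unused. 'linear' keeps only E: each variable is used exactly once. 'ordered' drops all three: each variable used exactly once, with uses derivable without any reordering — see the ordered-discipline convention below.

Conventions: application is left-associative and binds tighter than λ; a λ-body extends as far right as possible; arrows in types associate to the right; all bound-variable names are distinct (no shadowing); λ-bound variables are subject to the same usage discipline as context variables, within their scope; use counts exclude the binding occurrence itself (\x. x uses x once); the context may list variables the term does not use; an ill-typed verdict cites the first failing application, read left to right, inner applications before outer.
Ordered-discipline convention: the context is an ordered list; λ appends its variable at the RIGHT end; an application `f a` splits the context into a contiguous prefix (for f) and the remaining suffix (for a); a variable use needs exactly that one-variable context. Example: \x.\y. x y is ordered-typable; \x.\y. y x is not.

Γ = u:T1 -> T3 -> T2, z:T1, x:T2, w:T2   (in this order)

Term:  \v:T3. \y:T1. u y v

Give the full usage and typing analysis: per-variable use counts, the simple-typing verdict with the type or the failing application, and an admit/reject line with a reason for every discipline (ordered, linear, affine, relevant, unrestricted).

usage: u ×1, z ×0, x ×0, w ×0, v [bound] ×1, y [bound] ×1
order of uses: u, y, v
typing: well-typed — term : T3 -> T1 -> T2
ordered ✗ (z, x, w left unused)
linear ✗ (z, x, w left unused)
affine ✓ (none of u, z, x, w, v, y used more than once)
relevant ✗ (z, x, w left unused)
unrestricted ✓ (simply typable at T3 -> T1 -> T2; W, C, E all held)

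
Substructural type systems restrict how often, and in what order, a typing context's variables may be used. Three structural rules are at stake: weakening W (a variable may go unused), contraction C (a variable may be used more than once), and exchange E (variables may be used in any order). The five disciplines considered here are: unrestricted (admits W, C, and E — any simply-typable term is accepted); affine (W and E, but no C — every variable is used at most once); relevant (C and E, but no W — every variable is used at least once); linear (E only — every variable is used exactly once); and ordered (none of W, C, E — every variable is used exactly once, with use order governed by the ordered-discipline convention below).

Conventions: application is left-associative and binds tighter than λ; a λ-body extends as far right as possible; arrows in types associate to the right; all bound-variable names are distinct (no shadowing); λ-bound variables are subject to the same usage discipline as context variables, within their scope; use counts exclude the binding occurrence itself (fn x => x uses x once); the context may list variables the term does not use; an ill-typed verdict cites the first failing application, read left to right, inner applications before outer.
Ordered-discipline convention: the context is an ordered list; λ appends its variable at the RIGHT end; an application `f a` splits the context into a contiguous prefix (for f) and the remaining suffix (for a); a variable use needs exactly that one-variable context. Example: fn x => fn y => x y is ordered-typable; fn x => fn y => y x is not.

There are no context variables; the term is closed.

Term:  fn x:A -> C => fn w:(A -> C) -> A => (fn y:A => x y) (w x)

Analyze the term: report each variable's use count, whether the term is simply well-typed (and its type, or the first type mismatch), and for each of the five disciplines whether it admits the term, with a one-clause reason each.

use counts: x (bound): 2×, w (bound): 1×, y (bound): 1×
use order (left to right): x, y, w, x
typing: ✓ — (A -> C) -> ((A -> C) -> A) -> C
ordered ✗ (needs contraction — x ×2)
linear ✗ (needs contraction — x ×2)
affine ✗ (needs contraction — x ×2)
relevant ✓ (at least one use each (x, w, y))
unrestricted ✓ (typability at (A -> C) -> ((A -> C) -> A) -> C is all that's needed)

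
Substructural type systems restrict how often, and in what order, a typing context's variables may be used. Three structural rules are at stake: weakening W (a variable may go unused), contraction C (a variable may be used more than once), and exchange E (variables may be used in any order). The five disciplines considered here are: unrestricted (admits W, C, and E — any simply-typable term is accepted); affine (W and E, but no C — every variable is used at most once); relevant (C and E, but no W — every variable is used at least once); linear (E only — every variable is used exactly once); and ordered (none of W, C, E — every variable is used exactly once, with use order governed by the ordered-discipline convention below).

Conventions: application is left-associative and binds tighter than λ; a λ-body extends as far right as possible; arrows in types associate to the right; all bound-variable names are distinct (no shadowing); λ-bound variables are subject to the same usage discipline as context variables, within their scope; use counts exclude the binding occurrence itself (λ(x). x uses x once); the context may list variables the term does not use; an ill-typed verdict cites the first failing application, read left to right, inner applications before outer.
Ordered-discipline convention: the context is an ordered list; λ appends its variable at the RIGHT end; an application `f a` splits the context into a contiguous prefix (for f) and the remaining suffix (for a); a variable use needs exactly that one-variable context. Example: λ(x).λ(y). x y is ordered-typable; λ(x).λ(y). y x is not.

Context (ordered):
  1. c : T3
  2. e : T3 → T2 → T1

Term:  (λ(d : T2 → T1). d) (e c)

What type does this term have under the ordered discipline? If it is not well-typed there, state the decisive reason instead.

not well-typed under ordered — use order d, e, c needs exchange
use counts: c=1, e=1, d (λ-bound)=1
left-to-right use order: d, e, c
typing: ✓ — T2 → T1
per-discipline verdicts: ordered ✗ | linear ✓ | affine ✓ | relevant ✓ | unrestricted ✓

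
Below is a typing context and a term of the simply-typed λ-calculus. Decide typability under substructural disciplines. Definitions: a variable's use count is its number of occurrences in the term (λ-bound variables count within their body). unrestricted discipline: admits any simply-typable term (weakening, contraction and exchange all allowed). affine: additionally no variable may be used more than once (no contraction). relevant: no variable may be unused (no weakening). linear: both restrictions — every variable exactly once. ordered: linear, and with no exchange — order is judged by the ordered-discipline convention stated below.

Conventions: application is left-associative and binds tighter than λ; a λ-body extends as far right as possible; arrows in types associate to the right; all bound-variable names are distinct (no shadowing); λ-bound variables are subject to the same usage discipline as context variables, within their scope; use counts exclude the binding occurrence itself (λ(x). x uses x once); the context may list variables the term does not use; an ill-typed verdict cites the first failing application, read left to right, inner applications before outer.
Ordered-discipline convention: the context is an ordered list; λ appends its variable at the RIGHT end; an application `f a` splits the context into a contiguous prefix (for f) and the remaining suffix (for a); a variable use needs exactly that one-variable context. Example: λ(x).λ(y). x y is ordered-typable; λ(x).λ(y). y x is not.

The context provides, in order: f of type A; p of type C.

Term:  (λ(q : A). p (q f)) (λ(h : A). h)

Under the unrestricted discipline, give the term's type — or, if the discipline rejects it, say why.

not well-typed under unrestricted — fails simple typing
counts: f: 1×, p: 1×, q [bound]: 1×, h [bound]: 1×
uses in reading order: p, q, f, h
typing: ill-typed: non-arrow in function slot: A
all disciplines: ordered ✗; linear ✗; affine ✗; relevant ✗; unrestricted ✗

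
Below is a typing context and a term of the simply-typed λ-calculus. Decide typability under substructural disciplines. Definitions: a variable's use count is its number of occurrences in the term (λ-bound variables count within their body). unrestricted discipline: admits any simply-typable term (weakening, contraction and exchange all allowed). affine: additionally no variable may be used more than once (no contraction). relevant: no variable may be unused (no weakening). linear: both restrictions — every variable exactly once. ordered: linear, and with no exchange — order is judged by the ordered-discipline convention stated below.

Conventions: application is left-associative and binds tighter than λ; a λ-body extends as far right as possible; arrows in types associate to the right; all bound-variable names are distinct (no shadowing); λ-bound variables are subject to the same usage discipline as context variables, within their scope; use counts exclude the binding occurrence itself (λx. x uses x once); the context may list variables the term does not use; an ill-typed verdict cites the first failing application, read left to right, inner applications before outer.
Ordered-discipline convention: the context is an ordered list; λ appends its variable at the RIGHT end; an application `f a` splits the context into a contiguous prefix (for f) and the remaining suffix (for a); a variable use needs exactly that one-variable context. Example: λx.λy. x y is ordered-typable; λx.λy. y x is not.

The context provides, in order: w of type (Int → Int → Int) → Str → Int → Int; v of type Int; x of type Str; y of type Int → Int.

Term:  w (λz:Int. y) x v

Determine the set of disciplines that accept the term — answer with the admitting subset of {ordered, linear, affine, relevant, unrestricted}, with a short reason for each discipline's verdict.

accepted by: affine, unrestricted
use counts: w=1; v=1; x=1; y=1; z (bound)=0
left-to-right use order: w, y, x, v
typing: well-typed at Int
ordered: ✗ — z left unused
linear: ✗ — z left unused
affine: ✓ — w, v, x, y, z: no repeats, contraction unneeded
relevant: ✗ — z left unused
unrestricted: ✓ — well-typed at Int; no restrictions here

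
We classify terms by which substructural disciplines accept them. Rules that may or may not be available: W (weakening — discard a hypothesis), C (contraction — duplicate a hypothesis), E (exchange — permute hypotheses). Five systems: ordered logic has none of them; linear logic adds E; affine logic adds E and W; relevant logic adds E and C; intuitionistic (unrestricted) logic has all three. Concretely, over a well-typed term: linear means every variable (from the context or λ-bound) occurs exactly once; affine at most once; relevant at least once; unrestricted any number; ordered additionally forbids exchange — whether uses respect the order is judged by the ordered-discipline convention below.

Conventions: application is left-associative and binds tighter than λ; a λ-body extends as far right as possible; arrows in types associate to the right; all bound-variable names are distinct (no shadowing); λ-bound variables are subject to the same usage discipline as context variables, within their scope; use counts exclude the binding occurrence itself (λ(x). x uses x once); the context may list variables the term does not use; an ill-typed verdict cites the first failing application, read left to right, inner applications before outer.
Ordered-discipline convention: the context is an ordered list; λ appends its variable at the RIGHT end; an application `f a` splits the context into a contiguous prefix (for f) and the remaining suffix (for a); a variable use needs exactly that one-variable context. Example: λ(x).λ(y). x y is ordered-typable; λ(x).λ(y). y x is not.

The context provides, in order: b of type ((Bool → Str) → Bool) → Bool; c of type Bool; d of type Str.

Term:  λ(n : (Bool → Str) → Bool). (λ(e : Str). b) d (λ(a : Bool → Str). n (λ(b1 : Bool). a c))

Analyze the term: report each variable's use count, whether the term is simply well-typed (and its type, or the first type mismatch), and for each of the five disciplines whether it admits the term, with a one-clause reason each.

use counts: b=1, c=1, d=1, n [bound]=1, e [bound]=0, a [bound]=1, b1 [bound]=0
uses in reading order: b, d, n, a, c
typing: well-typed at ((Bool → Str) → Bool) → Bool
ordered: ✗, unused: e, b1 — weakening required
linear: ✗, unused: e, b1 — weakening required
affine: ✓, at most one use each (b, c, d, n, e, a, b1)
relevant: ✗, unused: e, b1 — weakening required
unrestricted: ✓, type-checks (((Bool → Str) → Bool) → Bool) and nothing is barred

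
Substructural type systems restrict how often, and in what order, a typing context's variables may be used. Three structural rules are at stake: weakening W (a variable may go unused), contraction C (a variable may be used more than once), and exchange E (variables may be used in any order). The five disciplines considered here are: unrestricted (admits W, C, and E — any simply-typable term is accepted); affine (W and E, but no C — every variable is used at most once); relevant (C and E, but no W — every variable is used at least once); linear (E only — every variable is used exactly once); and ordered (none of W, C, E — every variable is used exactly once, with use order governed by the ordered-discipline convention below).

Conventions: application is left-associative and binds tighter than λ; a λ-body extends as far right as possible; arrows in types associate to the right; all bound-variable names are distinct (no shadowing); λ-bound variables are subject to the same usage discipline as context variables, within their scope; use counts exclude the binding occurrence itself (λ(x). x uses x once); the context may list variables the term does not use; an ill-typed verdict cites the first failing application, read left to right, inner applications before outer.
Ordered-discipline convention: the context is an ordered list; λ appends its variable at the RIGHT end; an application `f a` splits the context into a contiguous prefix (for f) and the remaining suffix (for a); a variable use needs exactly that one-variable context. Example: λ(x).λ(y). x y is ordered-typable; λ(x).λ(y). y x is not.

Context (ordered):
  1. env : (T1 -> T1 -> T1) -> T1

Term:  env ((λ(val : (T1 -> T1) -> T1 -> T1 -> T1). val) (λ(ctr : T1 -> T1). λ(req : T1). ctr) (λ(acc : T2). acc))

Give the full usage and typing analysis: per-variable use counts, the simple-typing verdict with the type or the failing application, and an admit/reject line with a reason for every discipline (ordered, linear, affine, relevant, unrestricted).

usage: env=1; val (λ-bound)=1; ctr (λ-bound)=1; req (λ-bound)=0; acc (λ-bound)=1
order of uses: env, val, ctr, acc
typing: ill-typed: an application expects T1 -> T1 but receives T2 -> T2
ordered: ✗ — not simply typable
linear: ✗ — fails simple typing
affine: ✗ — a type mismatch blocks all five
relevant: ✗ — the type mismatch rejects it
unrestricted: ✗ — not simply typable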